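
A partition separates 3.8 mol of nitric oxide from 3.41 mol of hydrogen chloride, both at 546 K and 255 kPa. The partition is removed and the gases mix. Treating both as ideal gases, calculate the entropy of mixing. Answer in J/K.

Mole fractions: x_A = 3.8/7.21 = 0.527, x_B = 0.473.
ΔS_mix = −R(n_A ln x_A + n_B ln x_B) = −8.314 × (3.8 ln 0.527 + 3.41 ln 0.473) = 41.5 J/K.

ΔS_mix = 41.5 J/K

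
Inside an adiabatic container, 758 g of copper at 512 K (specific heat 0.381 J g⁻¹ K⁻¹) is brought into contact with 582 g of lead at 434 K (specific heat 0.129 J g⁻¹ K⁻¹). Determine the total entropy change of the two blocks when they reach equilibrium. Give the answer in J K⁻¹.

Energy balance: T_f = (m₁c₁T₁ + m₂c₂T₂)/(m₁c₁ + m₂c₂) = 495.91 K.
ΔS₁ = m₁c₁ ln(T_f/T₁) = 288.798 × ln(495.91/512) = -9.22348 J/K.
ΔS₂ = m₂c₂ ln(T_f/T₂) = 75.078 × ln(495.91/434) = 10.0111 J/K.
ΔS_total = -9.22348 + 10.0111 = 0.788 J/K.

ΔS_total = 0.788 J/K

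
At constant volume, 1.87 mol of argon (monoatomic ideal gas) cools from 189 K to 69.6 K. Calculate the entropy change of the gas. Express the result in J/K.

ΔS = -23.3 J/K

At constant volume, ΔS = nC_V ln(T₂/T₁) with C_V = 3R/2 = 12.47 J mol⁻¹ K⁻¹.
ΔS = 1.87 × 12.47 × ln(69.6/189) = -23.3 J/K.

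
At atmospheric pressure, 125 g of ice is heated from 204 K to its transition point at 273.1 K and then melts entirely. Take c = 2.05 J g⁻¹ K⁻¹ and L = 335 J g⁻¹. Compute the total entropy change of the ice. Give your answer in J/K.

Warming step: ΔS₁ = m c ln(T_tr/T_i) = 125 × 2.05 × ln(273.1/204) = 74.75 J/K.
Phase change: ΔS₂ = +mL/T_tr = 125 × 335 / 273.1 = 153.3 J/K.
ΔS_total = (74.75) + (153.3) = 228 J/K.

ΔS = 228 J/K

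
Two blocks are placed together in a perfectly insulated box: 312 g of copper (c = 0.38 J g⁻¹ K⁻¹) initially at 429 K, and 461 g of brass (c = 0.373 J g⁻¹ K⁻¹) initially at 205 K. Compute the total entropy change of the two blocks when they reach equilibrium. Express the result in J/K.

ΔS_total = 19.6 J/K

Energy balance: T_f = (m₁c₁T₁ + m₂c₂T₂)/(m₁c₁ + m₂c₂) = 296.42 K.
ΔS₁ = m₁c₁ ln(T_f/T₁) = 118.56 × ln(296.42/429) = -43.83 J/K.
ΔS₂ = m₂c₂ ln(T_f/T₂) = 171.953 × ln(296.42/205) = 63.41 J/K.
ΔS_total = -43.83 + 63.41 = 19.6 J/K.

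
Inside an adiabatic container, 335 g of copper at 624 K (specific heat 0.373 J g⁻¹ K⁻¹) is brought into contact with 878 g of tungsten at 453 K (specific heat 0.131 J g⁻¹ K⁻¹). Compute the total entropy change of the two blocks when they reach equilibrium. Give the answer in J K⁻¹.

Energy balance: T_f = (m₁c₁T₁ + m₂c₂T₂)/(m₁c₁ + m₂c₂) = 542.04 K.
ΔS₁ = m₁c₁ ln(T_f/T₁) = 124.955 × ln(542.04/624) = -17.5949 J/K.
ΔS₂ = m₂c₂ ln(T_f/T₂) = 115.018 × ln(542.04/453) = 20.6398 J/K.
ΔS_total = -17.5949 + 20.6398 = 3.04 J/K.

ΔS_total = 3.04 J/K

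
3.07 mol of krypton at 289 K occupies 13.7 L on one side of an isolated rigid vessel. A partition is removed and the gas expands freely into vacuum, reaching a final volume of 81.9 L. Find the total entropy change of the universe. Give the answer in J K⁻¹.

ΔS_universe = 45.6 J/K

For an ideal gas in free expansion Q = 0 and W = 0, so T is unchanged.
Entropy is a state function; using a reversible isothermal path, ΔS_gas = nR ln(V₂/V₁) = 3.07 × 8.314 × ln(81.9/13.7) = 45.6 J/K.
The insulated surroundings exchange no heat, so ΔS_surr = 0 and ΔS_universe = ΔS_gas.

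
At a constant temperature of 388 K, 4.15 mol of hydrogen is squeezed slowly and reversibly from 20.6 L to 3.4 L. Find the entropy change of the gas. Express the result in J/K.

ΔS_gas = -62.2 J/K

For an isothermal ideal gas ΔS_gas = nR ln(V₂/V₁) = 4.15 × 8.314 × ln(3.4/20.6) = -62.2 J/K.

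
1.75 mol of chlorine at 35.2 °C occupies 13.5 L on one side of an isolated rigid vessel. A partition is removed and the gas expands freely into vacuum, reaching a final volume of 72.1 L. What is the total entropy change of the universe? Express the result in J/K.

ΔS_universe = 24.4 J/K

No heat is exchanged and no work is done, so the ideal-gas temperature stays constant.
Entropy is a state function; using a reversible isothermal path, ΔS_gas = nR ln(V₂/V₁) = 1.75 × 8.314 × ln(72.1/13.5) = 24.4 J/K.
The insulated surroundings exchange no heat, so ΔS_surr = 0 and ΔS_universe = ΔS_gas.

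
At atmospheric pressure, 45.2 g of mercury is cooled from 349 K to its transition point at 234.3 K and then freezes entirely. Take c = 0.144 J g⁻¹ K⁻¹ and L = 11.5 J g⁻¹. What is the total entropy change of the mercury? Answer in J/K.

Cooling step: ΔS₁ = m c ln(T_tr/T_i) = 45.2 × 0.144 × ln(234.3/349) = -2.594 J/K.
Phase change: ΔS₂ = −mL/T_tr = −45.2 × 11.5 / 234.3 = -2.219 J/K.
ΔS_total = (-2.594) + (-2.219) = -4.81 J/K.

ΔS = -4.81 J/K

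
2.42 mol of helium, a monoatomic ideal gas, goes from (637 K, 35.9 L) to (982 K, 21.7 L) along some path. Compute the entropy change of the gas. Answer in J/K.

ΔS = 2.93 J/K

Entropy is a state function: ΔS = nC_V ln(T₂/T₁) + nR ln(V₂/V₁), with C_V = 3R/2 = 12.47 J mol⁻¹ K⁻¹ for a monoatomic ideal gas.
ΔS = 2.42 × [12.47 × ln(982/637) + 8.314 × ln(21.7/35.9)] = 2.93 J/K.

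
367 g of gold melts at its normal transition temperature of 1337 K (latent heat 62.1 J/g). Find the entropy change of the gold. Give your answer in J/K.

Heat absorbed by the substance: Q = mL = 367 × 62.1 = 22790.7 J.
At constant T, ΔS = Q_rev/T = 22790.7 / 1337 = 17 J/K.

ΔS = 17 J/K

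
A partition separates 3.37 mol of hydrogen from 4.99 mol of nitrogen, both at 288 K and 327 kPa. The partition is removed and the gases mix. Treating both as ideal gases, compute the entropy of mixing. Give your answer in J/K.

ΔS_mix = 46.9 J/K

Mole fractions: x_A = 3.37/8.36 = 0.403, x_B = 0.597.
ΔS_mix = −R(n_A ln x_A + n_B ln x_B) = −8.314 × (3.37 ln 0.403 + 4.99 ln 0.597) = 46.9 J/K.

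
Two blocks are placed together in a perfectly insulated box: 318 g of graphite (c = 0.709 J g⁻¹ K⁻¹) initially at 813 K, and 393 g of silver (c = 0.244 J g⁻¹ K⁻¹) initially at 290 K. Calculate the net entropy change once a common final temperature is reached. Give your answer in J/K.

Energy balance: T_f = (m₁c₁T₁ + m₂c₂T₂)/(m₁c₁ + m₂c₂) = 656.94 K.
ΔS₁ = m₁c₁ ln(T_f/T₁) = 225.462 × ln(656.94/813) = -48.056 J/K.
ΔS₂ = m₂c₂ ln(T_f/T₂) = 95.892 × ln(656.94/290) = 78.412 J/K.
ΔS_total = -48.056 + 78.412 = 30.4 J/K.

ΔS_total = 30.4 J/K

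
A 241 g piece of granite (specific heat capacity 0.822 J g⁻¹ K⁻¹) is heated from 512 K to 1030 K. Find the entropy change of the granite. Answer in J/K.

ΔS = 138 J/K

ΔS = ∫dQ_rev/T = m c ln(T₂/T₁) = 241 × 0.822 × ln(1030/512) = 138 J/K.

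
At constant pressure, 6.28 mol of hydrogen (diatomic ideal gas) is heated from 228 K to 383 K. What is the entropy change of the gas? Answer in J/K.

At constant pressure, ΔS = nC_p ln(T₂/T₁) with C_p = 7R/2 = 29.1 J mol⁻¹ K⁻¹.
ΔS = 6.28 × 29.1 × ln(383/228) = 94.8 J/K.

ΔS = 94.8 J/K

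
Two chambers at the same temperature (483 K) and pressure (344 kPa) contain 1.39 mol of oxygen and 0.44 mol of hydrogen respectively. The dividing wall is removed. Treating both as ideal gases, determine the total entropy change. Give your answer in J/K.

Mole fractions: x_A = 1.39/1.83 = 0.76, x_B = 0.24.
ΔS_mix = −R(n_A ln x_A + n_B ln x_B) = −8.314 × (1.39 ln 0.76 + 0.44 ln 0.24) = 8.39 J/K.

ΔS_mix = 8.39 J/K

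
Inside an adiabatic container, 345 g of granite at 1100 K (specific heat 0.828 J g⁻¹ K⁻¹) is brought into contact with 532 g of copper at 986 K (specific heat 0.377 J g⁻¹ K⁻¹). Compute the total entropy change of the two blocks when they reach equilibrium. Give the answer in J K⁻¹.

Energy balance: T_f = (m₁c₁T₁ + m₂c₂T₂)/(m₁c₁ + m₂c₂) = 1053 K.
ΔS₁ = m₁c₁ ln(T_f/T₁) = 285.66 × ln(1053/1100) = -12.48 J/K.
ΔS₂ = m₂c₂ ln(T_f/T₂) = 200.564 × ln(1053/986) = 13.18 J/K.
ΔS_total = -12.48 + 13.18 = 0.7 J/K.

ΔS_total = 0.7 J/K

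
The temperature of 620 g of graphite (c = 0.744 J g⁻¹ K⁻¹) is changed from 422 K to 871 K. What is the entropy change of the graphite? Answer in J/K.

ΔS = 334 J/K

ΔS = ∫dQ_rev/T = m c ln(T₂/T₁) = 620 × 0.744 × ln(871/422) = 334 J/K.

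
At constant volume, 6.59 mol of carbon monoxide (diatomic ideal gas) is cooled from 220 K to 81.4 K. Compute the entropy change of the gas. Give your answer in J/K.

At constant volume, ΔS = nC_V ln(T₂/T₁) with C_V = 5R/2 = 20.79 J mol⁻¹ K⁻¹.
ΔS = 6.59 × 20.79 × ln(81.4/220) = -136 J/K.

ΔS = -136 J/K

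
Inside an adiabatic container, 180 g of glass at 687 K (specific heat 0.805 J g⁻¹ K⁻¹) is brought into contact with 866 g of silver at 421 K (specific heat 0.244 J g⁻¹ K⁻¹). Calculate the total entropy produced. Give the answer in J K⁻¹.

ΔS_total = 10.5 J/K

Energy balance: T_f = (m₁c₁T₁ + m₂c₂T₂)/(m₁c₁ + m₂c₂) = 529.21 K.
ΔS₁ = m₁c₁ ln(T_f/T₁) = 144.9 × ln(529.21/687) = -37.81 J/K.
ΔS₂ = m₂c₂ ln(T_f/T₂) = 211.304 × ln(529.21/421) = 48.33 J/K.
ΔS_total = -37.81 + 48.33 = 10.5 J/K.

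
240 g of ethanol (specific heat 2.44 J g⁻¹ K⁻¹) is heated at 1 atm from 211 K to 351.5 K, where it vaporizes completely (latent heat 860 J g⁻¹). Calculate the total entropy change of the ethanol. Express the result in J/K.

ΔS = 886 J/K

Warming step: ΔS₁ = m c ln(T_tr/T_i) = 240 × 2.44 × ln(351.5/211) = 298.9 J/K.
Phase change: ΔS₂ = +mL/T_tr = 240 × 860 / 351.5 = 587.2 J/K.
ΔS_total = (298.9) + (587.2) = 886 J/K.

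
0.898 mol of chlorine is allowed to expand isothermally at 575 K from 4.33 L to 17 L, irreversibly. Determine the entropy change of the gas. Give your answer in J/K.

Entropy is a state function, so ΔS_gas depends only on the end states.
For an isothermal ideal gas ΔS_gas = nR ln(V₂/V₁) = 0.898 × 8.314 × ln(17/4.33) = 10.2 J/K.

ΔS_gas = 10.2 J/K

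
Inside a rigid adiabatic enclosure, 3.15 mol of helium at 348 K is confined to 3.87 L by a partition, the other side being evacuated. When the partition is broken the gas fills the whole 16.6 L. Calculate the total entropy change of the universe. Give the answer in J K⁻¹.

No heat is exchanged and no work is done, so the ideal-gas temperature stays constant.
Entropy is a state function; using a reversible isothermal path, ΔS_gas = nR ln(V₂/V₁) = 3.15 × 8.314 × ln(16.6/3.87) = 38.1 J/K.
The insulated surroundings exchange no heat, so ΔS_surr = 0 and ΔS_universe = ΔS_gas.

ΔS_universe = 38.1 J/K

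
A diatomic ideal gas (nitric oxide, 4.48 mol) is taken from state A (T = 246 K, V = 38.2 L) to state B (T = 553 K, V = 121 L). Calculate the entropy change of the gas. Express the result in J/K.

ΔS = 118 J/K

Entropy is a state function: ΔS = nC_V ln(T₂/T₁) + nR ln(V₂/V₁), with C_V = 5R/2 = 20.79 J mol⁻¹ K⁻¹ for a diatomic ideal gas.
ΔS = 4.48 × [20.79 × ln(553/246) + 8.314 × ln(121/38.2)] = 118 J/K.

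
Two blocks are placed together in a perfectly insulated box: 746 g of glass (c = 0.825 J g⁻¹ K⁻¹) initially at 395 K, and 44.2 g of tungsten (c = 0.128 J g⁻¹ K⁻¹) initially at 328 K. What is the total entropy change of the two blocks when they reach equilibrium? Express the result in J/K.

Energy balance: T_f = (m₁c₁T₁ + m₂c₂T₂)/(m₁c₁ + m₂c₂) = 394.39 K.
ΔS₁ = m₁c₁ ln(T_f/T₁) = 615.45 × ln(394.39/395) = -0.95164 J/K.
ΔS₂ = m₂c₂ ln(T_f/T₂) = 5.6576 × ln(394.39/328) = 1.0428 J/K.
ΔS_total = -0.95164 + 1.0428 = 0.0912 J/K.

ΔS_total = 0.0912 J/K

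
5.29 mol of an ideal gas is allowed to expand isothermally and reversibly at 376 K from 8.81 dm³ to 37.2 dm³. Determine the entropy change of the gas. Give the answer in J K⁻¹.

For an isothermal ideal gas ΔS_gas = nR ln(V₂/V₁) = 5.29 × 8.314 × ln(37.2/8.81) = 63.4 J/K.

ΔS_gas = 63.4 J/K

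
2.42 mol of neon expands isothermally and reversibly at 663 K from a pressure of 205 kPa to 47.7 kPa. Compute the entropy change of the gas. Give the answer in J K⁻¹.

ΔS_gas = 29.3 J/K

For an isothermal ideal gas ΔS_gas = nR ln(P₁/P₂) = 2.42 × 8.314 × ln(205/47.7) = 29.3 J/K.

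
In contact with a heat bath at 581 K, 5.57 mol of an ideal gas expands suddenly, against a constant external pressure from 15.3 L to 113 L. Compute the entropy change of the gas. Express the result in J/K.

Entropy is a state function, so ΔS_gas depends only on the end states.
For an isothermal ideal gas ΔS_gas = nR ln(V₂/V₁) = 5.57 × 8.314 × ln(113/15.3) = 92.6 J/K.

ΔS_gas = 92.6 J/K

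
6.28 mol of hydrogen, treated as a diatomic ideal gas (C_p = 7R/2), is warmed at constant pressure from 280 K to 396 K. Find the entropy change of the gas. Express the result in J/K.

At constant pressure, ΔS = nC_p ln(T₂/T₁) with C_p = 7R/2 = 29.1 J mol⁻¹ K⁻¹.
ΔS = 6.28 × 29.1 × ln(396/280) = 63.3 J/K.

ΔS = 63.3 J/K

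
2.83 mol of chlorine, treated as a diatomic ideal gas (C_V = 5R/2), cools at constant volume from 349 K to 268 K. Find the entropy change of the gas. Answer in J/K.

ΔS = -15.5 J/K

At constant volume, ΔS = nC_V ln(T₂/T₁) with C_V = 5R/2 = 20.79 J mol⁻¹ K⁻¹.
ΔS = 2.83 × 20.79 × ln(268/349) = -15.5 J/K.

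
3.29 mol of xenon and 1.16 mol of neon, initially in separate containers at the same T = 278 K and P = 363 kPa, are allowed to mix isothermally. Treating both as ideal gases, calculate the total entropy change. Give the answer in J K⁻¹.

Mole fractions: x_A = 3.29/4.45 = 0.739, x_B = 0.261.
ΔS_mix = −R(n_A ln x_A + n_B ln x_B) = −8.314 × (3.29 ln 0.739 + 1.16 ln 0.261) = 21.2 J/K.

ΔS_mix = 21.2 J/K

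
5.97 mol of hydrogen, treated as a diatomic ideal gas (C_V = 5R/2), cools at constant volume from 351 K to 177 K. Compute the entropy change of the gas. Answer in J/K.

ΔS = -85 J/K

At constant volume, ΔS = nC_V ln(T₂/T₁) with C_V = 5R/2 = 20.79 J mol⁻¹ K⁻¹.
ΔS = 5.97 × 20.79 × ln(177/351) = -85 J/K.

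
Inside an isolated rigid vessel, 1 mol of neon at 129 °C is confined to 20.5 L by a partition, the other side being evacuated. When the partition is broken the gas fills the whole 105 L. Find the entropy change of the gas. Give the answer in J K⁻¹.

For an ideal gas in free expansion Q = 0 and W = 0, so T is unchanged.
Entropy is a state function; using a reversible isothermal path, ΔS_gas = nR ln(V₂/V₁) = 1 × 8.314 × ln(105/20.5) = 13.6 J/K.

ΔS_gas = 13.6 J/K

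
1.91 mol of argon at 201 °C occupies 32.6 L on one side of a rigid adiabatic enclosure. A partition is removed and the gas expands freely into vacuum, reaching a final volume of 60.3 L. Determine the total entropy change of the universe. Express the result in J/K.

For an ideal gas in free expansion Q = 0 and W = 0, so T is unchanged.
Entropy is a state function; using a reversible isothermal path, ΔS_gas = nR ln(V₂/V₁) = 1.91 × 8.314 × ln(60.3/32.6) = 9.77 J/K.
The insulated surroundings exchange no heat, so ΔS_surr = 0 and ΔS_universe = ΔS_gas.

ΔS_universe = 9.77 J/K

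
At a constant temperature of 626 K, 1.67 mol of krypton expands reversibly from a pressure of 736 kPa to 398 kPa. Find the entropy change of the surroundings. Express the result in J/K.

ΔS_surr = -8.54 J/K

For an isothermal ideal gas ΔS_gas = nR ln(P₁/P₂) = 1.67 × 8.314 × ln(736/398) = 8.54 J/K.
The process is reversible, so ΔS_surr = −ΔS_gas = -8.54 J/K and ΔS_universe = 0.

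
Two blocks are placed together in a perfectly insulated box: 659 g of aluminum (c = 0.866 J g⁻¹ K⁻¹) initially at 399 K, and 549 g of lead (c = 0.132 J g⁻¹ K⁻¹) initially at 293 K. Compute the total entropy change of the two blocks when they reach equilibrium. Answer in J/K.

ΔS_total = 2.83 J/K

Energy balance: T_f = (m₁c₁T₁ + m₂c₂T₂)/(m₁c₁ + m₂c₂) = 387.06 K.
ΔS₁ = m₁c₁ ln(T_f/T₁) = 570.694 × ln(387.06/399) = -17.34 J/K.
ΔS₂ = m₂c₂ ln(T_f/T₂) = 72.468 × ln(387.06/293) = 20.17 J/K.
ΔS_total = -17.34 + 20.17 = 2.83 J/K.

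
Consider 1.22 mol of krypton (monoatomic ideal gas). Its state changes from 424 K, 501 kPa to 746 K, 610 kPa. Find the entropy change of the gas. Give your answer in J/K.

ΔS = nC_p ln(T₂/T₁) − nR ln(P₂/P₁), with C_p = 5R/2 = 20.79 J mol⁻¹ K⁻¹ for a monoatomic ideal gas.
ΔS = 1.22 × [20.79 × ln(746/424) − 8.314 × ln(610/501)] = 12.3 J/K.

ΔS = 12.3 J/K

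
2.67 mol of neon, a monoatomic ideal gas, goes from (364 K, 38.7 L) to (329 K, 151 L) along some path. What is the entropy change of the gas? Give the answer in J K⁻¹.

Entropy is a state function: ΔS = nC_V ln(T₂/T₁) + nR ln(V₂/V₁), with C_V = 3R/2 = 12.47 J mol⁻¹ K⁻¹ for a monoatomic ideal gas.
ΔS = 2.67 × [12.47 × ln(329/364) + 8.314 × ln(151/38.7)] = 26.9 J/K.

ΔS = 26.9 J/K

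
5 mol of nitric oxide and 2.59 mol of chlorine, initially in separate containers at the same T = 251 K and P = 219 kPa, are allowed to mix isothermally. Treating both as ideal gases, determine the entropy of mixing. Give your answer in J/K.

Mole fractions: x_A = 5/7.59 = 0.659, x_B = 0.341.
ΔS_mix = −R(n_A ln x_A + n_B ln x_B) = −8.314 × (5 ln 0.659 + 2.59 ln 0.341) = 40.5 J/K.

ΔS_mix = 40.5 J/K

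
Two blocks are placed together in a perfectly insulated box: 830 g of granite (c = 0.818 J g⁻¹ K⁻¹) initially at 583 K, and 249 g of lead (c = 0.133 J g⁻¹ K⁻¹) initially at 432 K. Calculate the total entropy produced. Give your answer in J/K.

ΔS_total = 1.3 J/K

Energy balance: T_f = (m₁c₁T₁ + m₂c₂T₂)/(m₁c₁ + m₂c₂) = 575.98 K.
ΔS₁ = m₁c₁ ln(T_f/T₁) = 678.94 × ln(575.98/583) = -8.228 J/K.
ΔS₂ = m₂c₂ ln(T_f/T₂) = 33.117 × ln(575.98/432) = 9.526 J/K.
ΔS_total = -8.228 + 9.526 = 1.3 J/K.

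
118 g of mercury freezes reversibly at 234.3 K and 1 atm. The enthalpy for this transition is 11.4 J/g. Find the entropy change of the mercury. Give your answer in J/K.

Heat released by the substance: Q = −mL = −118 × 11.4 = −1345.2 J.
At constant T, ΔS = Q_rev/T = −1345.2 / 234.3 = -5.74 J/K.

ΔS = -5.74 J/K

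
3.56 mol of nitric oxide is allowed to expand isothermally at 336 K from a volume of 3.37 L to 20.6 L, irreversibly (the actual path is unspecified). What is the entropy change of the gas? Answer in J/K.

Entropy is a state function, so ΔS_gas depends only on the end states.
For an isothermal ideal gas ΔS_gas = nR ln(V₂/V₁) = 3.56 × 8.314 × ln(20.6/3.37) = 53.6 J/K.

ΔS_gas = 53.6 J/K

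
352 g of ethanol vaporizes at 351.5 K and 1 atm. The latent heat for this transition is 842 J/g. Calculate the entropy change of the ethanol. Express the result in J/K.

Heat absorbed by the substance: Q = mL = 352 × 842 = 296384 J.
At constant T, ΔS = Q_rev/T = 296384 / 351.5 = 843 J/K.

ΔS = 843 J/K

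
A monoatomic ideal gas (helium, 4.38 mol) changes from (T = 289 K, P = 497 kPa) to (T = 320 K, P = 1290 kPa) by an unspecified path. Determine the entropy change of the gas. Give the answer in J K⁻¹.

ΔS = -25.5 J/K

ΔS = nC_p ln(T₂/T₁) − nR ln(P₂/P₁), with C_p = 5R/2 = 20.79 J mol⁻¹ K⁻¹ for a monoatomic ideal gas.
ΔS = 4.38 × [20.79 × ln(320/289) − 8.314 × ln(1290/497)] = -25.5 J/K.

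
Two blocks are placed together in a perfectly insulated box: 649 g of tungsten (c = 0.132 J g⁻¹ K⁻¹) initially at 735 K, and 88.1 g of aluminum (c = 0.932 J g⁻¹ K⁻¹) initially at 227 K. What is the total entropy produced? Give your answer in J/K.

Energy balance: T_f = (m₁c₁T₁ + m₂c₂T₂)/(m₁c₁ + m₂c₂) = 486.39 K.
ΔS₁ = m₁c₁ ln(T_f/T₁) = 85.668 × ln(486.39/735) = -35.37 J/K.
ΔS₂ = m₂c₂ ln(T_f/T₂) = 82.1092 × ln(486.39/227) = 62.57 J/K.
ΔS_total = -35.37 + 62.57 = 27.2 J/K.

ΔS_total = 27.2 J/K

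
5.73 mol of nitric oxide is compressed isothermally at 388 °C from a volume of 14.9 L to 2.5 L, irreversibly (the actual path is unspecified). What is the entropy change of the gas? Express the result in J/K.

Entropy is a state function, so ΔS_gas depends only on the end states.
For an isothermal ideal gas ΔS_gas = nR ln(V₂/V₁) = 5.73 × 8.314 × ln(2.5/14.9) = -85 J/K.

ΔS_gas = -85 J/K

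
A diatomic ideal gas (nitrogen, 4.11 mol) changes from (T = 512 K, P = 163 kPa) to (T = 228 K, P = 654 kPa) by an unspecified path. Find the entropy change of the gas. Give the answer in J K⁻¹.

ΔS = -144 J/K

ΔS = nC_p ln(T₂/T₁) − nR ln(P₂/P₁), with C_p = 7R/2 = 29.1 J mol⁻¹ K⁻¹ for a diatomic ideal gas.
ΔS = 4.11 × [29.1 × ln(228/512) − 8.314 × ln(654/163)] = -144 J/K.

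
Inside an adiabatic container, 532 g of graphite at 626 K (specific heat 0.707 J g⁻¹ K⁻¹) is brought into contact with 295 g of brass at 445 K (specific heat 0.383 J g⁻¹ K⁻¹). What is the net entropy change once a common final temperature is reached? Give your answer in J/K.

Energy balance: T_f = (m₁c₁T₁ + m₂c₂T₂)/(m₁c₁ + m₂c₂) = 584.19 K.
ΔS₁ = m₁c₁ ln(T_f/T₁) = 376.124 × ln(584.19/626) = -26 J/K.
ΔS₂ = m₂c₂ ln(T_f/T₂) = 112.985 × ln(584.19/445) = 30.75 J/K.
ΔS_total = -26 + 30.75 = 4.75 J/K.

ΔS_total = 4.75 J/K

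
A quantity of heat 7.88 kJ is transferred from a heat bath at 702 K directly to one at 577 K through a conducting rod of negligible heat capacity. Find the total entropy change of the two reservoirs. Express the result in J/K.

ΔS_total = 2.43 J/K

ΔS_hot = −Q/T_H = −7880/702 = -11.23 J/K and ΔS_cold = +Q/T_C = 7880/577 = 13.66 J/K.
ΔS_total = -11.23 + 13.66 = 2.43 J/K, positive as the second law requires.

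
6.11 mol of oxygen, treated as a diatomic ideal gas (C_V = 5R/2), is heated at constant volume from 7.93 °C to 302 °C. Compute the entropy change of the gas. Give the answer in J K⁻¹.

In kelvin: T₁ = 281.08 K, T₂ = 575.15 K. At constant volume, ΔS = nC_V ln(T₂/T₁) with C_V = 5R/2 = 20.79 J mol⁻¹ K⁻¹.
ΔS = 6.11 × 20.79 × ln(575.15/281.08) = 90.9 J/K.

ΔS = 90.9 J/K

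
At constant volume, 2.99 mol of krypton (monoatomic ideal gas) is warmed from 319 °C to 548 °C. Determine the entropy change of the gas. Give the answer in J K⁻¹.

In kelvin: T₁ = 592.15 K, T₂ = 821.15 K. At constant volume, ΔS = nC_V ln(T₂/T₁) with C_V = 3R/2 = 12.47 J mol⁻¹ K⁻¹.
ΔS = 2.99 × 12.47 × ln(821.15/592.15) = 12.2 J/K.

ΔS = 12.2 J/K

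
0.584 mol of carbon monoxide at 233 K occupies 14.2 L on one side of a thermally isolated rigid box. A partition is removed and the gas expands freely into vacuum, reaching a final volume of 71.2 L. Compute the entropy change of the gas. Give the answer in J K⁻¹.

No heat is exchanged and no work is done, so the ideal-gas temperature stays constant.
Entropy is a state function; using a reversible isothermal path, ΔS_gas = nR ln(V₂/V₁) = 0.584 × 8.314 × ln(71.2/14.2) = 7.83 J/K.

ΔS_gas = 7.83 J/K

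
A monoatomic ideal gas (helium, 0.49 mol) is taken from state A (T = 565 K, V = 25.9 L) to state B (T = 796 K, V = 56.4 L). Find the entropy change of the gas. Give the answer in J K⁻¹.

ΔS = 5.27 J/K

Entropy is a state function: ΔS = nC_V ln(T₂/T₁) + nR ln(V₂/V₁), with C_V = 3R/2 = 12.47 J mol⁻¹ K⁻¹ for a monoatomic ideal gas.
ΔS = 0.49 × [12.47 × ln(796/565) + 8.314 × ln(56.4/25.9)] = 5.27 J/K.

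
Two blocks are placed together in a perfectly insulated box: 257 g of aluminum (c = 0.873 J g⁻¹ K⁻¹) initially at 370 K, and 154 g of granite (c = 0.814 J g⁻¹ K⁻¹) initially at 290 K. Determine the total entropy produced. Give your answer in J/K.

ΔS_total = 2.33 J/K

Energy balance: T_f = (m₁c₁T₁ + m₂c₂T₂)/(m₁c₁ + m₂c₂) = 341.32 K.
ΔS₁ = m₁c₁ ln(T_f/T₁) = 224.361 × ln(341.32/370) = -18.1 J/K.
ΔS₂ = m₂c₂ ln(T_f/T₂) = 125.356 × ln(341.32/290) = 20.43 J/K.
ΔS_total = -18.1 + 20.43 = 2.33 J/K.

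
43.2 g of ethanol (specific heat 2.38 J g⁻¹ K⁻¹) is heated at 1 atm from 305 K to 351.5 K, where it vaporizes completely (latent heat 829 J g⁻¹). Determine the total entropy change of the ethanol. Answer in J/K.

Warming step: ΔS₁ = m c ln(T_tr/T_i) = 43.2 × 2.38 × ln(351.5/305) = 14.59 J/K.
Phase change: ΔS₂ = +mL/T_tr = 43.2 × 829 / 351.5 = 101.9 J/K.
ΔS_total = (14.59) + (101.9) = 116 J/K.

ΔS = 116 J/K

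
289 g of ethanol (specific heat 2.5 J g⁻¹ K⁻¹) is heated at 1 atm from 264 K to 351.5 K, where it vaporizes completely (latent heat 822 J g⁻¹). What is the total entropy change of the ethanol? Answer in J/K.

Warming step: ΔS₁ = m c ln(T_tr/T_i) = 289 × 2.5 × ln(351.5/264) = 206.8 J/K.
Phase change: ΔS₂ = +mL/T_tr = 289 × 822 / 351.5 = 675.8 J/K.
ΔS_total = (206.8) + (675.8) = 883 J/K.

ΔS = 883 J/K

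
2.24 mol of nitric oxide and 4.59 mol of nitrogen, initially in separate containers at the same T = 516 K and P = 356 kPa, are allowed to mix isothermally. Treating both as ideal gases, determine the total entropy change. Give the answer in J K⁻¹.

ΔS_mix = 35.9 J/K

Mole fractions: x_A = 2.24/6.83 = 0.328, x_B = 0.672.
ΔS_mix = −R(n_A ln x_A + n_B ln x_B) = −8.314 × (2.24 ln 0.328 + 4.59 ln 0.672) = 35.9 J/K.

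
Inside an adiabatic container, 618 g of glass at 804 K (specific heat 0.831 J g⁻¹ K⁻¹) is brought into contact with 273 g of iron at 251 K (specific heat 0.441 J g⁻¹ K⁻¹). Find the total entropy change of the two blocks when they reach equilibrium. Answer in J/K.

Energy balance: T_f = (m₁c₁T₁ + m₂c₂T₂)/(m₁c₁ + m₂c₂) = 698.98 K.
ΔS₁ = m₁c₁ ln(T_f/T₁) = 513.558 × ln(698.98/804) = -71.89 J/K.
ΔS₂ = m₂c₂ ln(T_f/T₂) = 120.393 × ln(698.98/251) = 123.3 J/K.
ΔS_total = -71.89 + 123.3 = 51.4 J/K.

ΔS_total = 51.4 J/K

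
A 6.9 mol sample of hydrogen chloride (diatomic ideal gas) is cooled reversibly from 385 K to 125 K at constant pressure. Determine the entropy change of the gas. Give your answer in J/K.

ΔS = -226 J/K

At constant pressure, ΔS = nC_p ln(T₂/T₁) with C_p = 7R/2 = 29.1 J mol⁻¹ K⁻¹.
ΔS = 6.9 × 29.1 × ln(125/385) = -226 J/K.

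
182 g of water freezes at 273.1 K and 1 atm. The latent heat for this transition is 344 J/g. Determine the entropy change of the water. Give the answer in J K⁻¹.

Heat released by the substance: Q = −mL = −182 × 344 = −62608 J.
At constant T, ΔS = Q_rev/T = −62608 / 273.1 = -229 J/K.

ΔS = -229 J/K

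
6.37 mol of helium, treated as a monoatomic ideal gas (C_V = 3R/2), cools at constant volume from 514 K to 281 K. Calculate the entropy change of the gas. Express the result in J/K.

ΔS = -48 J/K

At constant volume, ΔS = nC_V ln(T₂/T₁) with C_V = 3R/2 = 12.47 J mol⁻¹ K⁻¹.
ΔS = 6.37 × 12.47 × ln(281/514) = -48 J/K.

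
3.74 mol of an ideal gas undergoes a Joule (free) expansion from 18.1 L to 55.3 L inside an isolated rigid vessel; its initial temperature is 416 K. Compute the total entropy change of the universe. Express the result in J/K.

No heat is exchanged and no work is done, so the ideal-gas temperature stays constant.
Entropy is a state function; using a reversible isothermal path, ΔS_gas = nR ln(V₂/V₁) = 3.74 × 8.314 × ln(55.3/18.1) = 34.7 J/K.
The insulated surroundings exchange no heat, so ΔS_surr = 0 and ΔS_universe = ΔS_gas.

ΔS_universe = 34.7 J/K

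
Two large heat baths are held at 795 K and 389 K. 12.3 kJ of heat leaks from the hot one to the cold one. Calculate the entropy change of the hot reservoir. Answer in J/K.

The hot reservoir loses heat Q, so ΔS_hot = −Q/T_H = −12300/795 = -15.5 J/K.

ΔS_hot = -15.5 J/K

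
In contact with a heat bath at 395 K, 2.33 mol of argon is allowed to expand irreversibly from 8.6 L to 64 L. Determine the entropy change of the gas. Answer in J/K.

Entropy is a state function, so ΔS_gas depends only on the end states.
For an isothermal ideal gas ΔS_gas = nR ln(V₂/V₁) = 2.33 × 8.314 × ln(64/8.6) = 38.9 J/K.

ΔS_gas = 38.9 J/K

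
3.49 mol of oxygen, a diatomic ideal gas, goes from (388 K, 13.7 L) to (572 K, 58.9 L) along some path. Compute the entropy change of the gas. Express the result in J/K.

ΔS = 70.5 J/K

Entropy is a state function: ΔS = nC_V ln(T₂/T₁) + nR ln(V₂/V₁), with C_V = 5R/2 = 20.79 J mol⁻¹ K⁻¹ for a diatomic ideal gas.
ΔS = 3.49 × [20.79 × ln(572/388) + 8.314 × ln(58.9/13.7)] = 70.5 J/K.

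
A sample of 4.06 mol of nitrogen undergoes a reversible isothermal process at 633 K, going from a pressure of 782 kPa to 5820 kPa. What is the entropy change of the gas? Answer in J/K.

For an isothermal ideal gas ΔS_gas = nR ln(P₁/P₂) = 4.06 × 8.314 × ln(782/5820) = -67.8 J/K.

ΔS_gas = -67.8 J/K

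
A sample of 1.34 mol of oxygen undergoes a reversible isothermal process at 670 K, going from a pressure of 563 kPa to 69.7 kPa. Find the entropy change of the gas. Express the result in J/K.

For an isothermal ideal gas ΔS_gas = nR ln(P₁/P₂) = 1.34 × 8.314 × ln(563/69.7) = 23.3 J/K.

ΔS_gas = 23.3 J/K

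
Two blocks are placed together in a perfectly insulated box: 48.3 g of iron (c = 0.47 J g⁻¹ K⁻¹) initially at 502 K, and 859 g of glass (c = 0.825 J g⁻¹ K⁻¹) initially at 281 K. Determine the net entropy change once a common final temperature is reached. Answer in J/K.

ΔS_total = 4.47 J/K

Energy balance: T_f = (m₁c₁T₁ + m₂c₂T₂)/(m₁c₁ + m₂c₂) = 287.86 K.
ΔS₁ = m₁c₁ ln(T_f/T₁) = 22.701 × ln(287.86/502) = -12.62 J/K.
ΔS₂ = m₂c₂ ln(T_f/T₂) = 708.675 × ln(287.86/281) = 17.09 J/K.
ΔS_total = -12.62 + 17.09 = 4.47 J/K.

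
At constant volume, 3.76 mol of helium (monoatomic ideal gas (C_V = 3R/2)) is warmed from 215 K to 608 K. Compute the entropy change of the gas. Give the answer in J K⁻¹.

ΔS = 48.7 J/K

At constant volume, ΔS = nC_V ln(T₂/T₁) with C_V = 3R/2 = 12.47 J mol⁻¹ K⁻¹.
ΔS = 3.76 × 12.47 × ln(608/215) = 48.7 J/K.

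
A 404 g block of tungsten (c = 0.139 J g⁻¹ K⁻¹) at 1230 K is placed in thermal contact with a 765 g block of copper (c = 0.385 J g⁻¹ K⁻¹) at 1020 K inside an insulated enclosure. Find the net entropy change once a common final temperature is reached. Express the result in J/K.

Energy balance: T_f = (m₁c₁T₁ + m₂c₂T₂)/(m₁c₁ + m₂c₂) = 1053.6 K.
ΔS₁ = m₁c₁ ln(T_f/T₁) = 56.156 × ln(1053.6/1230) = -8.692 J/K.
ΔS₂ = m₂c₂ ln(T_f/T₂) = 294.525 × ln(1053.6/1020) = 9.554 J/K.
ΔS_total = -8.692 + 9.554 = 0.862 J/K.

ΔS_total = 0.862 J/K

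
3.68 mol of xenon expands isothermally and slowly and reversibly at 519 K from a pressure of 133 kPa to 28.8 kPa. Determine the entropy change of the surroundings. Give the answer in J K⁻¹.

ΔS_surr = -46.8 J/K

For an isothermal ideal gas ΔS_gas = nR ln(P₁/P₂) = 3.68 × 8.314 × ln(133/28.8) = 46.8 J/K.
The process is reversible, so ΔS_surr = −ΔS_gas = -46.8 J/K and ΔS_universe = 0.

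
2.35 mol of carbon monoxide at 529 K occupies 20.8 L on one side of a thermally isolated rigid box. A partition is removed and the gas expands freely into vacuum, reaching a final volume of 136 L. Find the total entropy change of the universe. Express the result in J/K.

For an ideal gas in free expansion Q = 0 and W = 0, so T is unchanged.
Entropy is a state function; using a reversible isothermal path, ΔS_gas = nR ln(V₂/V₁) = 2.35 × 8.314 × ln(136/20.8) = 36.7 J/K.
The insulated surroundings exchange no heat, so ΔS_surr = 0 and ΔS_universe = ΔS_gas.

ΔS_universe = 36.7 J/K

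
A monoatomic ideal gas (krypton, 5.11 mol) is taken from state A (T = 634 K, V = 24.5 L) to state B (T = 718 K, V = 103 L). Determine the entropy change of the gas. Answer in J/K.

Entropy is a state function: ΔS = nC_V ln(T₂/T₁) + nR ln(V₂/V₁), with C_V = 3R/2 = 12.47 J mol⁻¹ K⁻¹ for a monoatomic ideal gas.
ΔS = 5.11 × [12.47 × ln(718/634) + 8.314 × ln(103/24.5)] = 68.9 J/K.

ΔS = 68.9 J/K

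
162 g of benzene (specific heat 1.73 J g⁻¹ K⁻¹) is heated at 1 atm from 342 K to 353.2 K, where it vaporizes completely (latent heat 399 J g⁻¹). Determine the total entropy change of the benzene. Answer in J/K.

ΔS = 192 J/K

Warming step: ΔS₁ = m c ln(T_tr/T_i) = 162 × 1.73 × ln(353.2/342) = 9.031 J/K.
Phase change: ΔS₂ = +mL/T_tr = 162 × 399 / 353.2 = 183 J/K.
ΔS_total = (9.031) + (183) = 192 J/K.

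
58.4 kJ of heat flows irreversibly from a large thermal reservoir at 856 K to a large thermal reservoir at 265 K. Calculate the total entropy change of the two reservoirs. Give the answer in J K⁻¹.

ΔS_hot = −Q/T_H = −58400/856 = -68.22 J/K and ΔS_cold = +Q/T_C = 58400/265 = 220.4 J/K.
ΔS_total = -68.22 + 220.4 = 152 J/K, positive as the second law requires.

ΔS_total = 152 J/K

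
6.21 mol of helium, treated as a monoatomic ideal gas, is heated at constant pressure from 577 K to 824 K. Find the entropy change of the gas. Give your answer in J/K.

ΔS = 46 J/K

At constant pressure, ΔS = nC_p ln(T₂/T₁) with C_p = 5R/2 = 20.79 J mol⁻¹ K⁻¹.
ΔS = 6.21 × 20.79 × ln(824/577) = 46 J/K.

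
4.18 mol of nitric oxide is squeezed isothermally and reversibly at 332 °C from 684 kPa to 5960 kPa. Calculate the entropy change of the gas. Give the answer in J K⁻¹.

For an isothermal ideal gas ΔS_gas = nR ln(P₁/P₂) = 4.18 × 8.314 × ln(684/5960) = -75.2 J/K.

ΔS_gas = -75.2 J/K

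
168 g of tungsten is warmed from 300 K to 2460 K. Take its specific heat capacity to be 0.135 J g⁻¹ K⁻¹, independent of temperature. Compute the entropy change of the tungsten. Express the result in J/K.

ΔS = 47.7 J/K

ΔS = ∫dQ_rev/T = m c ln(T₂/T₁) = 168 × 0.135 × ln(2460/300) = 47.7 J/K.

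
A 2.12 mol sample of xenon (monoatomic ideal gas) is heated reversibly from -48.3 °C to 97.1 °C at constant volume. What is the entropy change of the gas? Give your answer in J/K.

In kelvin: T₁ = 224.85 K, T₂ = 370.25 K. At constant volume, ΔS = nC_V ln(T₂/T₁) with C_V = 3R/2 = 12.47 J mol⁻¹ K⁻¹.
ΔS = 2.12 × 12.47 × ln(370.25/224.85) = 13.2 J/K.

ΔS = 13.2 J/K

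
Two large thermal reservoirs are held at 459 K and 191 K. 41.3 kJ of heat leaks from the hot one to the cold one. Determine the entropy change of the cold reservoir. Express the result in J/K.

The cold reservoir gains heat Q, so ΔS_cold = +Q/T_C = 41300/191 = 216 J/K.

ΔS_cold = 216 J/K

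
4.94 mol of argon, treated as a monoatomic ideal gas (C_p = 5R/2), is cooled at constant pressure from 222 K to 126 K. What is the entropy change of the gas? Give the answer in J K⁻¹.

At constant pressure, ΔS = nC_p ln(T₂/T₁) with C_p = 5R/2 = 20.79 J mol⁻¹ K⁻¹.
ΔS = 4.94 × 20.79 × ln(126/222) = -58.2 J/K.

ΔS = -58.2 J/K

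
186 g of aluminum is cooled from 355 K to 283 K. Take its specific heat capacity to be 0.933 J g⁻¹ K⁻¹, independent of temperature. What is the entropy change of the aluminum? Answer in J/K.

ΔS = ∫dQ_rev/T = m c ln(T₂/T₁) = 186 × 0.933 × ln(283/355) = -39.3 J/K.

ΔS = -39.3 J/K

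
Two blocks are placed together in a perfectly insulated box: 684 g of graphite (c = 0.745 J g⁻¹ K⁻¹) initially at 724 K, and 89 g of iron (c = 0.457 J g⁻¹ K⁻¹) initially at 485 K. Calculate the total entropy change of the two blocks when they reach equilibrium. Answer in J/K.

ΔS_total = 2.7 J/K

Energy balance: T_f = (m₁c₁T₁ + m₂c₂T₂)/(m₁c₁ + m₂c₂) = 706.33 K.
ΔS₁ = m₁c₁ ln(T_f/T₁) = 509.58 × ln(706.33/724) = -12.59 J/K.
ΔS₂ = m₂c₂ ln(T_f/T₂) = 40.673 × ln(706.33/485) = 15.29 J/K.
ΔS_total = -12.59 + 15.29 = 2.7 J/K.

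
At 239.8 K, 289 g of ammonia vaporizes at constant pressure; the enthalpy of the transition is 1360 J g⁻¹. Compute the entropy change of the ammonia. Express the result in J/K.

ΔS = 1640 J/K

Heat absorbed by the substance: Q = mL = 289 × 1360 = 393040 J.
At constant T, ΔS = Q_rev/T = 393040 / 239.8 = 1640 J/K.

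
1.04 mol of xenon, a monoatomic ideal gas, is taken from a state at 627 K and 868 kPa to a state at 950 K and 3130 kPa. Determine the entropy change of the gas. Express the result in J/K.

ΔS = nC_p ln(T₂/T₁) − nR ln(P₂/P₁), with C_p = 5R/2 = 20.79 J mol⁻¹ K⁻¹ for a monoatomic ideal gas.
ΔS = 1.04 × [20.79 × ln(950/627) − 8.314 × ln(3130/868)] = -2.11 J/K.

ΔS = -2.11 J/K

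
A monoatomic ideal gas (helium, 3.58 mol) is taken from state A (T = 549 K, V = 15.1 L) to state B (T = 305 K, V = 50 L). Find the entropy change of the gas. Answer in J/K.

Entropy is a state function: ΔS = nC_V ln(T₂/T₁) + nR ln(V₂/V₁), with C_V = 3R/2 = 12.47 J mol⁻¹ K⁻¹ for a monoatomic ideal gas.
ΔS = 3.58 × [12.47 × ln(305/549) + 8.314 × ln(50/15.1)] = 9.39 J/K.

ΔS = 9.39 J/K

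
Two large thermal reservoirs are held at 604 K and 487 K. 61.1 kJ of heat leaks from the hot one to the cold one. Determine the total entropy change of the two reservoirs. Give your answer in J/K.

ΔS_total = 24.3 J/K

ΔS_hot = −Q/T_H = −61100/604 = -101.2 J/K and ΔS_cold = +Q/T_C = 61100/487 = 125.5 J/K.
ΔS_total = -101.2 + 125.5 = 24.3 J/K, positive as the second law requires.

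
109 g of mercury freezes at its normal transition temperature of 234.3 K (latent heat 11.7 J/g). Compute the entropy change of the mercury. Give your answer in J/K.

Heat released by the substance: Q = −mL = −109 × 11.7 = −1275.3 J.
At constant T, ΔS = Q_rev/T = −1275.3 / 234.3 = -5.44 J/K.

ΔS = -5.44 J/K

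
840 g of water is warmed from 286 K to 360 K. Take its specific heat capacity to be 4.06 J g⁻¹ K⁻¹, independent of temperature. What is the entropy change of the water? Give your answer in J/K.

ΔS = 785 J/K

ΔS = ∫dQ_rev/T = m c ln(T₂/T₁) = 840 × 4.06 × ln(360/286) = 785 J/K.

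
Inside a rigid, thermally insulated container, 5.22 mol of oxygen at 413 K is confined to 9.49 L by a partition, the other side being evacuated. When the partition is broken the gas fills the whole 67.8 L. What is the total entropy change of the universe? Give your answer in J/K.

No heat is exchanged and no work is done, so the ideal-gas temperature stays constant.
Entropy is a state function; using a reversible isothermal path, ΔS_gas = nR ln(V₂/V₁) = 5.22 × 8.314 × ln(67.8/9.49) = 85.3 J/K.
The insulated surroundings exchange no heat, so ΔS_surr = 0 and ΔS_universe = ΔS_gas.

ΔS_universe = 85.3 J/K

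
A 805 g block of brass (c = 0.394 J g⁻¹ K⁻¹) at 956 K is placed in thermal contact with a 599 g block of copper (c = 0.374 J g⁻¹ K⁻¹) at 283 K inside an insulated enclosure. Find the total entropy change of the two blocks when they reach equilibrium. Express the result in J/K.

ΔS_total = 86.3 J/K

Energy balance: T_f = (m₁c₁T₁ + m₂c₂T₂)/(m₁c₁ + m₂c₂) = 677.41 K.
ΔS₁ = m₁c₁ ln(T_f/T₁) = 317.17 × ln(677.41/956) = -109.26 J/K.
ΔS₂ = m₂c₂ ln(T_f/T₂) = 224.026 × ln(677.41/283) = 195.54 J/K.
ΔS_total = -109.26 + 195.54 = 86.3 J/K.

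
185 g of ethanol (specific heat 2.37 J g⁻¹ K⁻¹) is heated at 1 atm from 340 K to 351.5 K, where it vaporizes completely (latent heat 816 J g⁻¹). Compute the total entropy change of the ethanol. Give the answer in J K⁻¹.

ΔS = 444 J/K

Warming step: ΔS₁ = m c ln(T_tr/T_i) = 185 × 2.37 × ln(351.5/340) = 14.58 J/K.
Phase change: ΔS₂ = +mL/T_tr = 185 × 816 / 351.5 = 429.5 J/K.
ΔS_total = (14.58) + (429.5) = 444 J/K.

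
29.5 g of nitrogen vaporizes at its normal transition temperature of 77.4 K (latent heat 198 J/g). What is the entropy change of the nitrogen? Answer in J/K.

ΔS = 75.5 J/K

Heat absorbed by the substance: Q = mL = 29.5 × 198 = 5841 J.
At constant T, ΔS = Q_rev/T = 5841 / 77.4 = 75.5 J/K.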